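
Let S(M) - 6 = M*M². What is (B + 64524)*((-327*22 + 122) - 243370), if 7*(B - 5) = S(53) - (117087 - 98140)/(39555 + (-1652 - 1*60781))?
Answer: -1720564771700555/80073 ≈ -2.1487e+10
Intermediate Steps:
S(M) = 6 + M³ (S(M) = 6 + M*M² = 6 + M³)
B = 3406964951/160146 (B = 5 + ((6 + 53³) - (117087 - 98140)/(39555 + (-1652 - 1*60781)))/7 = 5 + ((6 + 148877) - 18947/(39555 + (-1652 - 60781)))/7 = 5 + (148883 - 18947/(39555 - 62433))/7 = 5 + (148883 - 18947/(-22878))/7 = 5 + (148883 - 18947*(-1)/22878)/7 = 5 + (148883 - 1*(-18947/22878))/7 = 5 + (148883 + 18947/22878)/7 = 5 + (⅐)*(3406164221/22878) = 5 + 3406164221/160146 = 3406964951/160146 ≈ 21274.)
(B + 64524)*((-327*22 + 122) - 243370) = (3406964951/160146 + 64524)*((-327*22 + 122) - 243370) = 13740225455*((-7194 + 122) - 243370)/160146 = 13740225455*(-7072 - 243370)/160146 = (13740225455/160146)*(-250442) = -1720564771700555/80073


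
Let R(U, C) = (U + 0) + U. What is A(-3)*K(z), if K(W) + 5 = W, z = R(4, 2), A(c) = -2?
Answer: -6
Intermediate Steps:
R(U, C) = 2*U (R(U, C) = U + U = 2*U)
z = 8 (z = 2*4 = 8)
K(W) = -5 + W
A(-3)*K(z) = -2*(-5 + 8) = -2*3 = -6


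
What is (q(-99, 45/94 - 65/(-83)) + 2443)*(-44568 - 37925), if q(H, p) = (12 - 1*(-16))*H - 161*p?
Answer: 342502934179/7802 ≈ 4.3899e+7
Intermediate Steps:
q(H, p) = -161*p + 28*H (q(H, p) = (12 + 16)*H - 161*p = 28*H - 161*p = -161*p + 28*H)
(q(-99, 45/94 - 65/(-83)) + 2443)*(-44568 - 37925) = ((-161*(45/94 - 65/(-83)) + 28*(-99)) + 2443)*(-44568 - 37925) = ((-161*(45*(1/94) - 65*(-1/83)) - 2772) + 2443)*(-82493) = ((-161*(45/94 + 65/83) - 2772) + 2443)*(-82493) = ((-161*9845/7802 - 2772) + 2443)*(-82493) = ((-1585045/7802 - 2772) + 2443)*(-82493) = (-23212189/7802 + 2443)*(-82493) = -4151903/7802*(-82493) = 342502934179/7802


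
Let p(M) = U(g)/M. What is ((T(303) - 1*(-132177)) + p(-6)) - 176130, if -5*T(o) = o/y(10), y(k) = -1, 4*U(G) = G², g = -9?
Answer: -1755831/40 ≈ -43896.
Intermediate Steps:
U(G) = G²/4
T(o) = o/5 (T(o) = -o/(5*(-1)) = -o*(-1)/5 = -(-1)*o/5 = o/5)
p(M) = 81/(4*M) (p(M) = ((¼)*(-9)²)/M = ((¼)*81)/M = 81/(4*M))
((T(303) - 1*(-132177)) + p(-6)) - 176130 = (((⅕)*303 - 1*(-132177)) + (81/4)/(-6)) - 176130 = ((303/5 + 132177) + (81/4)*(-⅙)) - 176130 = (661188/5 - 27/8) - 176130 = 5289369/40 - 176130 = -1755831/40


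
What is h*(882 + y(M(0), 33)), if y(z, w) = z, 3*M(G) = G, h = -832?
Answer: -733824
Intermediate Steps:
M(G) = G/3
h*(882 + y(M(0), 33)) = -832*(882 + (1/3)*0) = -832*(882 + 0) = -832*882 = -733824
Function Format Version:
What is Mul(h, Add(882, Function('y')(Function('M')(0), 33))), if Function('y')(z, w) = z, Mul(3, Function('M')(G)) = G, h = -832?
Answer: -733824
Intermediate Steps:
Function('M')(G) = Mul(Rational(1, 3), G)
Mul(h, Add(882, Function('y')(Function('M')(0), 33))) = Mul(-832, Add(882, Mul(Rational(1, 3), 0))) = Mul(-832, Add(882, 0)) = Mul(-832, 882) = -733824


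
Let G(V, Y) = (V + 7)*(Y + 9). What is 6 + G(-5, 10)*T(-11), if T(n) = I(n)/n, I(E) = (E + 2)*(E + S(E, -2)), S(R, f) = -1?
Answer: -4038/11 ≈ -367.09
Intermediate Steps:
I(E) = (-1 + E)*(2 + E) (I(E) = (E + 2)*(E - 1) = (2 + E)*(-1 + E) = (-1 + E)*(2 + E))
G(V, Y) = (7 + V)*(9 + Y)
T(n) = (-2 + n + n²)/n
6 + G(-5, 10)*T(-11) = 6 + (63 + 7*10 + 9*(-5) - 5*10)*(1 - 11 - 2/(-11)) = 6 + (63 + 70 - 45 - 50)*(1 - 11 - 2*(-1/11)) = 6 + 38*(1 - 11 + 2/11) = 6 + 38*(-108/11) = 6 - 4104/11 = -4038/11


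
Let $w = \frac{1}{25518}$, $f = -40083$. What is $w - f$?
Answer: $\frac{1022837995}{25518} \approx 40083.0$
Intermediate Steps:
$w = \frac{1}{25518} \approx 3.9188 \cdot 10^{-5}$
$w - f = \frac{1}{25518} - -40083 = \frac{1}{25518} + 40083 = \frac{1022837995}{25518}$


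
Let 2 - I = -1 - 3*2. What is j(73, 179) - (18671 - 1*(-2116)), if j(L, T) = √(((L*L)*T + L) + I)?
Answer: -20787 + 3*√105997 ≈ -19810.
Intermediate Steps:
I = 9 (I = 2 - (-1 - 3*2) = 2 - (-1 - 6) = 2 - 1*(-7) = 2 + 7 = 9)
j(L, T) = √(9 + L + T*L²) (j(L, T) = √(((L*L)*T + L) + 9) = √((L²*T + L) + 9) = √((T*L² + L) + 9) = √((L + T*L²) + 9) = √(9 + L + T*L²))
j(73, 179) - (18671 - 1*(-2116)) = √(9 + 73 + 179*73²) - (18671 - 1*(-2116)) = √(9 + 73 + 179*5329) - (18671 + 2116) = √(9 + 73 + 953891) - 1*20787 = √953973 - 20787 = 3*√105997 - 20787 = -20787 + 3*√105997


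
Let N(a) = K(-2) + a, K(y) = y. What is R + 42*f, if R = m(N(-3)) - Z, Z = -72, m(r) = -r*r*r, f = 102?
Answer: 4481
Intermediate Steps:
N(a) = -2 + a
m(r) = -r³ (m(r) = -r²*r = -r³)
R = 197 (R = -(-2 - 3)³ - 1*(-72) = -1*(-5)³ + 72 = -1*(-125) + 72 = 125 + 72 = 197)
R + 42*f = 197 + 42*102 = 197 + 4284 = 4481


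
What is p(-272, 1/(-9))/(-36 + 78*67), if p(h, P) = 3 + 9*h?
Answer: -163/346 ≈ -0.47110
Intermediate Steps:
p(-272, 1/(-9))/(-36 + 78*67) = (3 + 9*(-272))/(-36 + 78*67) = (3 - 2448)/(-36 + 5226) = -2445/5190 = -2445*1/5190 = -163/346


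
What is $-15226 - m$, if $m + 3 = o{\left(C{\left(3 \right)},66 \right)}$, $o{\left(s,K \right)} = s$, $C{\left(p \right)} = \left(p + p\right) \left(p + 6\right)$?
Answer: $-15277$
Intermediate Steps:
$C{\left(p \right)} = 2 p \left(6 + p\right)$
$m = 51$ ($m = -3 + 2 \cdot 3 \left(6 + 3\right) = -3 + 2 \cdot 3 \cdot 9 = -3 + 54 = 51$)
$-15226 - m = -15226 - 51 = -15277$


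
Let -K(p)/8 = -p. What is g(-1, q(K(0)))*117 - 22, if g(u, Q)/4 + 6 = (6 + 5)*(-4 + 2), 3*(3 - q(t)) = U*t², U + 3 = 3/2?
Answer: -13126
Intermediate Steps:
U = -3/2 (U = -3 + 3/2 = -3/2 ≈ -1.5000)
K(p) = 8*p (K(p) = -(-8)*p = 8*p)
q(t) = 3 + t²/2 (q(t) = 3 - (-1)*t²/2 = 3 + t²/2)
g(u, Q) = -112 (g(u, Q) = -24 + 4*((6 + 5)*(-4 + 2)) = -24 + 4*(11*(-2)) = -24 + 4*(-22) = -24 - 88 = -112)
g(-1, q(K(0)))*117 - 22 = -112*117 - 22 = -13104 - 22 = -13126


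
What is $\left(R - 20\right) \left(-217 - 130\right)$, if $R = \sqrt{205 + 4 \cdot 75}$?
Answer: $6940 - 347 \sqrt{505} \approx -857.86$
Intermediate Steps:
$R = \sqrt{505}$ ($R = \sqrt{205 + 300} = \sqrt{505} \approx 22.472$)
$\left(R - 20\right) \left(-217 - 130\right) = \left(\sqrt{505} - 20\right) \left(-217 - 130\right) = \left(-20 + \sqrt{505}\right) \left(-347\right) = 6940 - 347 \sqrt{505}$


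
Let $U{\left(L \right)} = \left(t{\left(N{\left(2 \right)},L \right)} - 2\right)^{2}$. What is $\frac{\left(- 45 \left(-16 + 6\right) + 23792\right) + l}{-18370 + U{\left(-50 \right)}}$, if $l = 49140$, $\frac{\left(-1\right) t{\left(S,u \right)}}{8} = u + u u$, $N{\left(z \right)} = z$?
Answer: $\frac{36691}{192110017} \approx 0.00019099$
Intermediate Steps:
$t{\left(S,u \right)} = - 8 u - 8 u^{2}$ ($t{\left(S,u \right)} = - 8 \left(u + u u\right) = - 8 \left(u + u^{2}\right) = - 8 u - 8 u^{2}$)
$U{\left(L \right)} = \left(-2 - 8 L \left(1 + L\right)\right)^{2}$ ($U{\left(L \right)} = \left(- 8 L \left(1 + L\right) - 2\right)^{2} = \left(-2 - 8 L \left(1 + L\right)\right)^{2}$)
$\frac{\left(- 45 \left(-16 + 6\right) + 23792\right) + l}{-18370 + U{\left(-50 \right)}} = \frac{\left(- 45 \left(-16 + 6\right) + 23792\right) + 49140}{-18370 + 4 \left(1 + 4 \left(-50\right) \left(1 - 50\right)\right)^{2}} = \frac{\left(\left(-45\right) \left(-10\right) + 23792\right) + 49140}{-18370 + 4 \left(1 + 4 \left(-50\right) \left(-49\right)\right)^{2}} = \frac{\left(450 + 23792\right) + 49140}{-18370 + 4 \left(1 + 9800\right)^{2}} = \frac{24242 + 49140}{-18370 + 4 \cdot 9801^{2}} = \frac{73382}{-18370 + 4 \cdot 96059601} = \frac{73382}{-18370 + 384238404} = \frac{73382}{384220034} = 73382 \cdot \frac{1}{384220034} = \frac{36691}{192110017}$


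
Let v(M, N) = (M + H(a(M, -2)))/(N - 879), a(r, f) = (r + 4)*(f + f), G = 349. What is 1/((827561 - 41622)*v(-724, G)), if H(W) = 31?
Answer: 530/544655727 ≈ 9.7309e-7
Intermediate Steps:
a(r, f) = 2*f*(4 + r) (a(r, f) = (4 + r)*(2*f) = 2*f*(4 + r))
v(M, N) = (31 + M)/(-879 + N) (v(M, N) = (M + 31)/(N - 879) = (31 + M)/(-879 + N))
1/((827561 - 41622)*v(-724, G)) = 1/((827561 - 41622)*(((31 - 724)/(-879 + 349)))) = 1/(785939*((-693/(-530)))) = 1/(785939*((-1/530*(-693)))) = 1/(785939*(693/530)) = (1/785939)*(530/693) = 530/544655727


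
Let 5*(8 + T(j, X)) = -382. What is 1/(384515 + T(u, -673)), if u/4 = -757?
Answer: 5/1922153 ≈ 2.6012e-6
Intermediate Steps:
u = -3028 (u = 4*(-757) = -3028)
T(j, X) = -422/5 (T(j, X) = -8 + (1/5)*(-382) = -8 - 382/5 = -422/5)
1/(384515 + T(u, -673)) = 1/(384515 - 422/5) = 1/(1922153/5) = 5/1922153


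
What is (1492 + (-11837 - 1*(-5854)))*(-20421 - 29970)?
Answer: 226305981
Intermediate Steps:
(1492 + (-11837 - 1*(-5854)))*(-20421 - 29970) = (1492 + (-11837 + 5854))*(-50391) = (1492 - 5983)*(-50391) = -4491*(-50391) = 226305981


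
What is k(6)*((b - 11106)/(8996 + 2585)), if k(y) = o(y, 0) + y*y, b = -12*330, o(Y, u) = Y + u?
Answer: -632772/11581 ≈ -54.639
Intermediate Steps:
b = -3960
k(y) = y + y**2 (k(y) = (y + 0) + y*y = y + y**2)
k(6)*((b - 11106)/(8996 + 2585)) = (6*(1 + 6))*((-3960 - 11106)/(8996 + 2585)) = (6*7)*(-15066/11581) = 42*(-15066*1/11581) = 42*(-15066/11581) = -632772/11581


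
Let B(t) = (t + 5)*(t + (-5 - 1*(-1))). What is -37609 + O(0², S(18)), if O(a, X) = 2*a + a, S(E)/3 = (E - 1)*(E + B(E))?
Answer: -37609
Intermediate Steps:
B(t) = (-4 + t)*(5 + t) (B(t) = (5 + t)*(t + (-5 + 1)) = (5 + t)*(t - 4) = (5 + t)*(-4 + t) = (-4 + t)*(5 + t))
S(E) = 3*(-1 + E)*(-20 + E² + 2*E) (S(E) = 3*((E - 1)*(E + (-20 + E + E²))) = 3*((-1 + E)*(-20 + E² + 2*E)) = 3*(-1 + E)*(-20 + E² + 2*E))
O(a, X) = 3*a
-37609 + O(0², S(18)) = -37609 + 3*0² = -37609 + 3*0 = -37609 + 0 = -37609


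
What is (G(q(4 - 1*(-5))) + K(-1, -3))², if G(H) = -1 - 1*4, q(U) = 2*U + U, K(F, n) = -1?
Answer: 36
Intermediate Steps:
q(U) = 3*U
G(H) = -5 (G(H) = -1 - 4 = -5)
(G(q(4 - 1*(-5))) + K(-1, -3))² = (-5 - 1)² = (-6)² = 36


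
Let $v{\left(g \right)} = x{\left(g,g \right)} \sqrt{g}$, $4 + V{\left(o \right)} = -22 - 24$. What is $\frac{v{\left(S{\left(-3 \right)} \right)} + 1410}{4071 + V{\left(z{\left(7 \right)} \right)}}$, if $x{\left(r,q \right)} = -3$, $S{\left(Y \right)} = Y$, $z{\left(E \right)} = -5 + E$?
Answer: $\frac{1410}{4021} - \frac{3 i \sqrt{3}}{4021} \approx 0.35066 - 0.0012923 i$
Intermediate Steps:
$V{\left(o \right)} = -50$ ($V{\left(o \right)} = -4 - 46 = -50$)
$v{\left(g \right)} = - 3 \sqrt{g}$
$\frac{v{\left(S{\left(-3 \right)} \right)} + 1410}{4071 + V{\left(z{\left(7 \right)} \right)}} = \frac{- 3 \sqrt{-3} + 1410}{4071 - 50} = \frac{- 3 i \sqrt{3} + 1410}{4021} = \left(- 3 i \sqrt{3} + 1410\right) \frac{1}{4021} = \left(1410 - 3 i \sqrt{3}\right) \frac{1}{4021} = \frac{1410}{4021} - \frac{3 i \sqrt{3}}{4021}$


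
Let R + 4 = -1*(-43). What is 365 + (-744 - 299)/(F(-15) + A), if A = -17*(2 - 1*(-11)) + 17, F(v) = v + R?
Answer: 66743/180 ≈ 370.79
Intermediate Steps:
R = 39 (R = -4 - 1*(-43) = -4 + 43 = 39)
F(v) = 39 + v (F(v) = v + 39 = 39 + v)
A = -204 (A = -17*(2 + 11) + 17 = -17*13 + 17 = -221 + 17 = -204)
365 + (-744 - 299)/(F(-15) + A) = 365 + (-744 - 299)/((39 - 15) - 204) = 365 - 1043/(24 - 204) = 365 - 1043/(-180) = 365 - 1043*(-1/180) = 365 + 1043/180 = 66743/180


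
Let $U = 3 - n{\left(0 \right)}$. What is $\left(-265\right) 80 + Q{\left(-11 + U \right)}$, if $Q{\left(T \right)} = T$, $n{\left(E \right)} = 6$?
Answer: $-21214$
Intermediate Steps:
$U = -3$ ($U = 3 - 6 = -3$)
$\left(-265\right) 80 + Q{\left(-11 + U \right)} = \left(-265\right) 80 - 14 = -21200 - 14 = -21214$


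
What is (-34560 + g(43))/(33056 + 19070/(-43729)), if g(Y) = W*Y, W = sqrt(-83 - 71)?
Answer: -251879040/240914459 + 1880347*I*sqrt(154)/1445486754 ≈ -1.0455 + 0.016143*I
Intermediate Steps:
W = I*sqrt(154) (W = sqrt(-154) = I*sqrt(154) ≈ 12.41*I)
g(Y) = I*Y*sqrt(154) (g(Y) = (I*sqrt(154))*Y = I*Y*sqrt(154))
(-34560 + g(43))/(33056 + 19070/(-43729)) = (-34560 + I*43*sqrt(154))/(33056 + 19070/(-43729)) = (-34560 + 43*I*sqrt(154))/(33056 + 19070*(-1/43729)) = (-34560 + 43*I*sqrt(154))/(33056 - 19070/43729) = (-34560 + 43*I*sqrt(154))/(1445486754/43729) = (-34560 + 43*I*sqrt(154))*(43729/1445486754) = -251879040/240914459 + 1880347*I*sqrt(154)/1445486754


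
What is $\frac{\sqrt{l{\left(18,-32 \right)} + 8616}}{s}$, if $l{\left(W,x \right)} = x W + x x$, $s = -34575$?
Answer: $- \frac{2 \sqrt{2266}}{34575} \approx -0.0027536$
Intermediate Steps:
$l{\left(W,x \right)} = x^{2} + W x$ ($l{\left(W,x \right)} = W x + x^{2} = x^{2} + W x$)
$\frac{\sqrt{l{\left(18,-32 \right)} + 8616}}{s} = \frac{\sqrt{- 32 \left(18 - 32\right) + 8616}}{-34575} = \sqrt{\left(-32\right) \left(-14\right) + 8616} \left(- \frac{1}{34575}\right) = \sqrt{448 + 8616} \left(- \frac{1}{34575}\right) = \sqrt{9064} \left(- \frac{1}{34575}\right) = 2 \sqrt{2266} \left(- \frac{1}{34575}\right) = - \frac{2 \sqrt{2266}}{34575}$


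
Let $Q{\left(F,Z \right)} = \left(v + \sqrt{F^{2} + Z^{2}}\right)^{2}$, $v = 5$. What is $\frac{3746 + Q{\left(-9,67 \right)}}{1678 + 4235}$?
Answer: $\frac{8341}{5913} + \frac{10 \sqrt{4570}}{5913} \approx 1.5249$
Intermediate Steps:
$Q{\left(F,Z \right)} = \left(5 + \sqrt{F^{2} + Z^{2}}\right)^{2}$
$\frac{3746 + Q{\left(-9,67 \right)}}{1678 + 4235} = \frac{3746 + \left(5 + \sqrt{\left(-9\right)^{2} + 67^{2}}\right)^{2}}{1678 + 4235} = \frac{3746 + \left(5 + \sqrt{81 + 4489}\right)^{2}}{5913} = \left(3746 + \left(5 + \sqrt{4570}\right)^{2}\right) \frac{1}{5913} = \frac{3746}{5913} + \frac{\left(5 + \sqrt{4570}\right)^{2}}{5913}$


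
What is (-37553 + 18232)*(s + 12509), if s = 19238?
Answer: -613383787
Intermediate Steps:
(-37553 + 18232)*(s + 12509) = (-37553 + 18232)*(19238 + 12509) = -19321*31747 = -613383787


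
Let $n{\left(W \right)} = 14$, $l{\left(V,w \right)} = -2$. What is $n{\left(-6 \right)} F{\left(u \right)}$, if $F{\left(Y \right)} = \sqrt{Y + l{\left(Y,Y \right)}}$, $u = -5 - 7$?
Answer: $14 i \sqrt{14} \approx 52.383 i$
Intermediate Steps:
$u = -12$
$F{\left(Y \right)} = \sqrt{-2 + Y}$ ($F{\left(Y \right)} = \sqrt{Y - 2} = \sqrt{-2 + Y}$)
$n{\left(-6 \right)} F{\left(u \right)} = 14 \sqrt{-2 - 12} = 14 \sqrt{-14} = 14 i \sqrt{14}$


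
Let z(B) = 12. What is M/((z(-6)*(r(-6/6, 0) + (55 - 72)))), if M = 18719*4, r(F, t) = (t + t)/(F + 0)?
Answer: -18719/51 ≈ -367.04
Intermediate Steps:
r(F, t) = 2*t/F (r(F, t) = (2*t)/F = 2*t/F)
M = 74876
M/((z(-6)*(r(-6/6, 0) + (55 - 72)))) = 74876/((12*(2*0/(-6/6) + (55 - 72)))) = 74876/((12*(2*0/(-6*1/6) - 17))) = 74876/((12*(2*0/(-1) - 17))) = 74876/((12*(2*0*(-1) - 17))) = 74876/((12*(0 - 17))) = 74876/((12*(-17))) = 74876/(-204) = 74876*(-1/204) = -18719/51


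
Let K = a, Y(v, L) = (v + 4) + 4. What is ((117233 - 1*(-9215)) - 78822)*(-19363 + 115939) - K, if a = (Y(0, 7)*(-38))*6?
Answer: 4599530400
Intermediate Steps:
Y(v, L) = 8 + v (Y(v, L) = (4 + v) + 4 = 8 + v)
a = -1824 (a = ((8 + 0)*(-38))*6 = (8*(-38))*6 = -304*6 = -1824)
K = -1824
((117233 - 1*(-9215)) - 78822)*(-19363 + 115939) - K = ((117233 - 1*(-9215)) - 78822)*(-19363 + 115939) - 1*(-1824) = ((117233 + 9215) - 78822)*96576 + 1824 = (126448 - 78822)*96576 + 1824 = 47626*96576 + 1824 = 4599528576 + 1824 = 4599530400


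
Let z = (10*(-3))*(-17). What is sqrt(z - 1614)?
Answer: 4*I*sqrt(69) ≈ 33.227*I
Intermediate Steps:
z = 510 (z = -30*(-17) = 510)
sqrt(z - 1614) = sqrt(510 - 1614) = sqrt(-1104) = 4*I*sqrt(69)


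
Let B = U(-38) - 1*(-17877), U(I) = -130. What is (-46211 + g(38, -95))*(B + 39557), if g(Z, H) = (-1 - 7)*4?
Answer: -2649908872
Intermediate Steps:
g(Z, H) = -32 (g(Z, H) = -8*4 = -32)
B = 17747 (B = -130 - 1*(-17877) = -130 + 17877 = 17747)
(-46211 + g(38, -95))*(B + 39557) = (-46211 - 32)*(17747 + 39557) = -46243*57304 = -2649908872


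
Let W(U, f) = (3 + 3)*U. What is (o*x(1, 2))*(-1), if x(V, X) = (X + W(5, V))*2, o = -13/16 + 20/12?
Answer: -164/3 ≈ -54.667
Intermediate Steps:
W(U, f) = 6*U
o = 41/48 (o = -13*1/16 + 20*(1/12) = -13/16 + 5/3 = 41/48 ≈ 0.85417)
x(V, X) = 60 + 2*X (x(V, X) = (X + 6*5)*2 = (X + 30)*2 = (30 + X)*2 = 60 + 2*X)
(o*x(1, 2))*(-1) = (41*(60 + 2*2)/48)*(-1) = (41*(60 + 4)/48)*(-1) = ((41/48)*64)*(-1) = (164/3)*(-1) = -164/3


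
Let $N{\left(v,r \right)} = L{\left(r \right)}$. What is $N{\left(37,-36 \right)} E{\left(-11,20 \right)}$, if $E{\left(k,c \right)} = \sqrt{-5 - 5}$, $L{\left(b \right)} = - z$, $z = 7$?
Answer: $- 7 i \sqrt{10} \approx - 22.136 i$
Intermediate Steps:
$L{\left(b \right)} = -7$ ($L{\left(b \right)} = \left(-1\right) 7 = -7$)
$N{\left(v,r \right)} = -7$
$E{\left(k,c \right)} = i \sqrt{10}$ ($E{\left(k,c \right)} = \sqrt{-10} = i \sqrt{10}$)
$N{\left(37,-36 \right)} E{\left(-11,20 \right)} = - 7 i \sqrt{10}$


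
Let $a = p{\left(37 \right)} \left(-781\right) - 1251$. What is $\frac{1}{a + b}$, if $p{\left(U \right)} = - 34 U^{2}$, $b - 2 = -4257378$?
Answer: $\frac{1}{32093799} \approx 3.1159 \cdot 10^{-8}$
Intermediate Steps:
$b = -4257376$ ($b = 2 - 4257378 = -4257376$)
$a = 36351175$ ($a = - 34 \cdot 37^{2} \left(-781\right) - 1251 = \left(-34\right) 1369 \left(-781\right) - 1251 = \left(-46546\right) \left(-781\right) - 1251 = 36352426 - 1251 = 36351175$)
$\frac{1}{a + b} = \frac{1}{36351175 - 4257376} = \frac{1}{32093799}$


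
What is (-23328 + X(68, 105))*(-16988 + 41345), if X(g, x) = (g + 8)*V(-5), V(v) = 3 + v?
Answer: -571902360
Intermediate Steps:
X(g, x) = -16 - 2*g (X(g, x) = (g + 8)*(3 - 5) = (8 + g)*(-2) = -16 - 2*g)
(-23328 + X(68, 105))*(-16988 + 41345) = (-23328 + (-16 - 2*68))*(-16988 + 41345) = (-23328 + (-16 - 136))*24357 = (-23328 - 152)*24357 = -23480*24357 = -571902360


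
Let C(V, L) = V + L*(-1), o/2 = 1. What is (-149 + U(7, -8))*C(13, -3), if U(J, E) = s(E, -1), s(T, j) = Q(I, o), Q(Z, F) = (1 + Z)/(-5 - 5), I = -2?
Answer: -11912/5 ≈ -2382.4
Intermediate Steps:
o = 2 (o = 2*1 = 2)
Q(Z, F) = -1/10 - Z/10 (Q(Z, F) = (1 + Z)/(-10) = (1 + Z)*(-1/10) = -1/10 - Z/10)
s(T, j) = 1/10 (s(T, j) = -1/10 - 1/10*(-2) = -1/10 + 1/5 = 1/10)
C(V, L) = V - L
U(J, E) = 1/10
(-149 + U(7, -8))*C(13, -3) = (-149 + 1/10)*(13 - 1*(-3)) = -1489*(13 + 3)/10 = -1489/10*16 = -11912/5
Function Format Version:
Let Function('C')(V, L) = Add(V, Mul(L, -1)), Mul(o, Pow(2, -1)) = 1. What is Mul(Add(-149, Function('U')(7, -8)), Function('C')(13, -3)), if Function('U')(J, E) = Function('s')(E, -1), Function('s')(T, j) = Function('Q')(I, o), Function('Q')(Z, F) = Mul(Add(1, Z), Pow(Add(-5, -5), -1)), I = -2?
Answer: Rational(-11912, 5) ≈ -2382.4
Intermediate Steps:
o = 2 (o = Mul(2, 1) = 2)
Function('Q')(Z, F) = Add(Rational(-1, 10), Mul(Rational(-1, 10), Z)) (Function('Q')(Z, F) = Mul(Add(1, Z), Pow(-10, -1)) = Mul(Add(1, Z), Rational(-1, 10)) = Add(Rational(-1, 10), Mul(Rational(-1, 10), Z)))
Function('s')(T, j) = Rational(1, 10) (Function('s')(T, j) = Add(Rational(-1, 10), Mul(Rational(-1, 10), -2)) = Add(Rational(-1, 10), Rational(1, 5)) = Rational(1, 10))
Function('C')(V, L) = Add(V, Mul(-1, L))
Function('U')(J, E) = Rational(1, 10)
Mul(Add(-149, Function('U')(7, -8)), Function('C')(13, -3)) = Mul(Add(-149, Rational(1, 10)), Add(13, Mul(-1, -3))) = Mul(Rational(-1489, 10), Add(13, 3)) = Mul(Rational(-1489, 10), 16) = Rational(-11912, 5)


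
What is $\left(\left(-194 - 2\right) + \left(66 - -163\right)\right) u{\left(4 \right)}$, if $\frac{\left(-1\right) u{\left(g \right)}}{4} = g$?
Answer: $-528$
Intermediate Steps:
$u{\left(g \right)} = - 4 g$
$\left(\left(-194 - 2\right) + \left(66 - -163\right)\right) u{\left(4 \right)} = \left(\left(-194 - 2\right) + \left(66 - -163\right)\right) \left(\left(-4\right) 4\right) = \left(\left(-194 - 2\right) + \left(66 + 163\right)\right) \left(-16\right) = \left(-196 + 229\right) \left(-16\right) = 33 \left(-16\right) = -528$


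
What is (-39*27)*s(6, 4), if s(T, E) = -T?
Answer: 6318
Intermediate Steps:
(-39*27)*s(6, 4) = (-39*27)*(-1*6) = -1053*(-6) = 6318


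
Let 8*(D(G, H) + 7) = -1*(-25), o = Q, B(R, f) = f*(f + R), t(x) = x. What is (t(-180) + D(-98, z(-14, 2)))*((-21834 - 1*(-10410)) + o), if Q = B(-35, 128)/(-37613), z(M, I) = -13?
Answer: 79011605292/37613 ≈ 2.1006e+6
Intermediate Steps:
B(R, f) = f*(R + f)
Q = -11904/37613 (Q = (128*(-35 + 128))/(-37613) = (128*93)*(-1/37613) = 11904*(-1/37613) = -11904/37613 ≈ -0.31649)
o = -11904/37613 ≈ -0.31649
D(G, H) = -31/8 (D(G, H) = -7 + (-1*(-25))/8 = -7 + (⅛)*25 = -7 + 25/8 = -31/8)
(t(-180) + D(-98, z(-14, 2)))*((-21834 - 1*(-10410)) + o) = (-180 - 31/8)*((-21834 - 1*(-10410)) - 11904/37613) = -1471*((-21834 + 10410) - 11904/37613)/8 = -1471*(-11424 - 11904/37613)/8 = -1471/8*(-429702816/37613) = 79011605292/37613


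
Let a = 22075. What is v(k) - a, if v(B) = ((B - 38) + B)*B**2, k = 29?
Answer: -5255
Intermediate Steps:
v(B) = B**2*(-38 + 2*B) (v(B) = ((-38 + B) + B)*B**2 = (-38 + 2*B)*B**2 = B**2*(-38 + 2*B))
v(k) - a = 2*29**2*(-19 + 29) - 1*22075 = 2*841*10 - 22075 = 16820 - 22075 = -5255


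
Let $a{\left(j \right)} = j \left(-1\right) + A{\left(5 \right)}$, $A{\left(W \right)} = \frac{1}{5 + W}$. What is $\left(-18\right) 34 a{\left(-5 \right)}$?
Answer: $- \frac{15606}{5} \approx -3121.2$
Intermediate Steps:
$a{\left(j \right)} = \frac{1}{10} - j$ ($a{\left(j \right)} = j \left(-1\right) + \frac{1}{5 + 5} = - j + \frac{1}{10} = \frac{1}{10} - j$)
$\left(-18\right) 34 a{\left(-5 \right)} = \left(-18\right) 34 \left(\frac{1}{10} - -5\right) = - 612 \left(\frac{1}{10} + 5\right) = \left(-612\right) \frac{51}{10} = - \frac{15606}{5}$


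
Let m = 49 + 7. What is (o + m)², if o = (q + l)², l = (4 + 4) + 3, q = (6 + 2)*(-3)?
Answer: 50625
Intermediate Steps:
q = -24 (q = 8*(-3) = -24)
l = 11 (l = 8 + 3 = 11)
m = 56
o = 169 (o = (-24 + 11)² = (-13)² = 169)
(o + m)² = (169 + 56)² = 225² = 50625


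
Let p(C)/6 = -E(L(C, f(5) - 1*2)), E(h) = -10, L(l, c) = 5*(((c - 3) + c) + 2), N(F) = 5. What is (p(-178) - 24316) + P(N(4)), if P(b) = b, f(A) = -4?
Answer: -24251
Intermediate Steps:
L(l, c) = -5 + 10*c (L(l, c) = 5*(((-3 + c) + c) + 2) = 5*((-3 + 2*c) + 2) = 5*(-1 + 2*c) = -5 + 10*c)
p(C) = 60 (p(C) = 6*(-1*(-10)) = 6*10 = 60)
(p(-178) - 24316) + P(N(4)) = (60 - 24316) + 5 = -24256 + 5 = -24251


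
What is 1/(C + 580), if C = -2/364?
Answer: 182/105559 ≈ 0.0017242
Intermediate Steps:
C = -1/182 (C = -2*1/364 = -1/182 ≈ -0.0054945)
1/(C + 580) = 1/(-1/182 + 580) = 1/(105559/182) = 182/105559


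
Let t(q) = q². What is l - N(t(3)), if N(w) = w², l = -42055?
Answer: -42136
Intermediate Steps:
l - N(t(3)) = -42055 - (3²)² = -42055 - 1*9² = -42055 - 1*81 = -42055 - 81 = -42136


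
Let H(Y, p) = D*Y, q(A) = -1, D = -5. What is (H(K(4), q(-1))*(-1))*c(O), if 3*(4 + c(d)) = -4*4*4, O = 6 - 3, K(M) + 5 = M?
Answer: 380/3 ≈ 126.67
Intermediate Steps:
K(M) = -5 + M
O = 3
H(Y, p) = -5*Y
c(d) = -76/3 (c(d) = -4 + (-4*4*4)/3 = -4 + (-16*4)/3 = -4 + (1/3)*(-64) = -4 - 64/3 = -76/3)
(H(K(4), q(-1))*(-1))*c(O) = (-5*(-5 + 4)*(-1))*(-76/3) = (-5*(-1)*(-1))*(-76/3) = (5*(-1))*(-76/3) = -5*(-76/3) = 380/3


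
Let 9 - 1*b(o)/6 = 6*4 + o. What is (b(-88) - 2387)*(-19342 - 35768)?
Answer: 107409390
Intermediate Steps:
b(o) = -90 - 6*o (b(o) = 54 - 6*(6*4 + o) = 54 - 6*(24 + o) = 54 + (-144 - 6*o) = -90 - 6*o)
(b(-88) - 2387)*(-19342 - 35768) = ((-90 - 6*(-88)) - 2387)*(-19342 - 35768) = ((-90 + 528) - 2387)*(-55110) = (438 - 2387)*(-55110) = -1949*(-55110) = 107409390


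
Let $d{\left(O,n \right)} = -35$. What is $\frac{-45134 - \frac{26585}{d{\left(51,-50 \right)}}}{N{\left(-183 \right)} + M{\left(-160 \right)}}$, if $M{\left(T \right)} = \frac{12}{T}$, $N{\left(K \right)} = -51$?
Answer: $\frac{12424840}{14301} \approx 868.81$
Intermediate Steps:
$\frac{-45134 - \frac{26585}{d{\left(51,-50 \right)}}}{N{\left(-183 \right)} + M{\left(-160 \right)}} = \frac{-45134 - \frac{26585}{-35}}{-51 + \frac{12}{-160}} = \frac{-45134 - - \frac{5317}{7}}{-51 + 12 \left(- \frac{1}{160}\right)} = \frac{-45134 + \frac{5317}{7}}{-51 - \frac{3}{40}} = - \frac{310621}{7 \left(- \frac{2043}{40}\right)} = \left(- \frac{310621}{7}\right) \left(- \frac{40}{2043}\right) = \frac{12424840}{14301}$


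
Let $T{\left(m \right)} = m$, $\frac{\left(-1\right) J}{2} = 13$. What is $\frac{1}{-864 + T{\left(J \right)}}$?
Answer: $- \frac{1}{890} \approx -0.0011236$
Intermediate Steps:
$J = -26$ ($J = \left(-2\right) 13 = -26$)
$\frac{1}{-864 + T{\left(J \right)}} = \frac{1}{-864 - 26} = \frac{1}{-890} = - \frac{1}{890}$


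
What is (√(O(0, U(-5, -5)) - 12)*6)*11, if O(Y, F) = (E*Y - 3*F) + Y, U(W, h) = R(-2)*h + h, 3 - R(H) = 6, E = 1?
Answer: 66*I*√42 ≈ 427.73*I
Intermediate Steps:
R(H) = -3 (R(H) = 3 - 1*6 = 3 - 6 = -3)
U(W, h) = -2*h (U(W, h) = -3*h + h = -2*h)
O(Y, F) = -3*F + 2*Y (O(Y, F) = (1*Y - 3*F) + Y = (Y - 3*F) + Y = -3*F + 2*Y)
(√(O(0, U(-5, -5)) - 12)*6)*11 = (√((-(-6)*(-5) + 2*0) - 12)*6)*11 = (√((-3*10 + 0) - 12)*6)*11 = (√((-30 + 0) - 12)*6)*11 = (√(-30 - 12)*6)*11 = (√(-42)*6)*11 = ((I*√42)*6)*11 = (6*I*√42)*11 = 66*I*√42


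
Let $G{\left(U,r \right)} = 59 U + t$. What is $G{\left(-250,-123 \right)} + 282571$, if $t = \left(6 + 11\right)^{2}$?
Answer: $268110$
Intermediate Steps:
$t = 289$ ($t = 17^{2} = 289$)
$G{\left(U,r \right)} = 289 + 59 U$ ($G{\left(U,r \right)} = 59 U + 289 = 289 + 59 U$)
$G{\left(-250,-123 \right)} + 282571 = \left(289 + 59 \left(-250\right)\right) + 282571 = \left(289 - 14750\right) + 282571 = -14461 + 282571 = 268110$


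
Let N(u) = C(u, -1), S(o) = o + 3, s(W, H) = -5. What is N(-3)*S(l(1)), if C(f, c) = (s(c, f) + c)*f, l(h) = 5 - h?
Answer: 126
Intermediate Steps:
C(f, c) = f*(-5 + c) (C(f, c) = (-5 + c)*f = f*(-5 + c))
S(o) = 3 + o
N(u) = -6*u (N(u) = u*(-5 - 1) = u*(-6) = -6*u)
N(-3)*S(l(1)) = (-6*(-3))*(3 + (5 - 1*1)) = 18*(3 + (5 - 1)) = 18*(3 + 4) = 18*7 = 126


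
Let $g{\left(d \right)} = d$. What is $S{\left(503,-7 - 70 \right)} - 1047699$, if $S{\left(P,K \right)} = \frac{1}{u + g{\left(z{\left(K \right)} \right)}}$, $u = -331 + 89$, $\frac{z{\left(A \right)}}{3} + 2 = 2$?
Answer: $- \frac{253543159}{242} \approx -1.0477 \cdot 10^{6}$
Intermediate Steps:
$z{\left(A \right)} = 0$ ($z{\left(A \right)} = -6 + 3 \cdot 2 = -6 + 6 = 0$)
$u = -242$
$S{\left(P,K \right)} = - \frac{1}{242}$ ($S{\left(P,K \right)} = \frac{1}{-242 + 0} = \frac{1}{-242} = - \frac{1}{242}$)
$S{\left(503,-7 - 70 \right)} - 1047699 = - \frac{1}{242} - 1047699 = - \frac{253543159}{242}$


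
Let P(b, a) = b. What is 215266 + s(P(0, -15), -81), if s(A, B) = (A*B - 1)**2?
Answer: 215267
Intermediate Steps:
s(A, B) = (-1 + A*B)**2
215266 + s(P(0, -15), -81) = 215266 + (-1 + 0*(-81))**2 = 215266 + (-1 + 0)**2 = 215266 + (-1)**2 = 215266 + 1 = 215267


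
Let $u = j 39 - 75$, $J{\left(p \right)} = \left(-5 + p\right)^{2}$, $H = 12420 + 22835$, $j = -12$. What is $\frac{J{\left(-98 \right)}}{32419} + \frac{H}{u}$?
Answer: $- \frac{1137171158}{17603517} \approx -64.599$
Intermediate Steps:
$H = 35255$
$u = -543$ ($u = \left(-12\right) 39 - 75 = -468 - 75 = -543$)
$\frac{J{\left(-98 \right)}}{32419} + \frac{H}{u} = \frac{\left(-5 - 98\right)^{2}}{32419} + \frac{35255}{-543} = \left(-103\right)^{2} \cdot \frac{1}{32419} + 35255 \left(- \frac{1}{543}\right) = 10609 \cdot \frac{1}{32419} - \frac{35255}{543} = \frac{10609}{32419} - \frac{35255}{543} = - \frac{1137171158}{17603517}$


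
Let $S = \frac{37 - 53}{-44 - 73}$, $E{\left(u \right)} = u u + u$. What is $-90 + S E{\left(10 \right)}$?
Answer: $- \frac{8770}{117} \approx -74.957$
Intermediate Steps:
$E{\left(u \right)} = u + u^{2}$ ($E{\left(u \right)} = u^{2} + u = u + u^{2}$)
$S = \frac{16}{117}$ ($S = - \frac{16}{-117} = \left(-16\right) \left(- \frac{1}{117}\right) = \frac{16}{117} \approx 0.13675$)
$-90 + S E{\left(10 \right)} = -90 + \frac{16 \cdot 10 \left(1 + 10\right)}{117} = -90 + \frac{16 \cdot 10 \cdot 11}{117} = -90 + \frac{16}{117} \cdot 110 = -90 + \frac{1760}{117} = - \frac{8770}{117}$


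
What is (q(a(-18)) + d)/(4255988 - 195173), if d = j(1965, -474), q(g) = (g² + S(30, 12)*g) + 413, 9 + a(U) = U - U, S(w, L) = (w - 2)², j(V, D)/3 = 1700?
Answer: -1462/4060815 ≈ -0.00036003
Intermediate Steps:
j(V, D) = 5100 (j(V, D) = 3*1700 = 5100)
S(w, L) = (-2 + w)²
a(U) = -9 (a(U) = -9 + (U - U) = -9 + 0 = -9)
q(g) = 413 + g² + 784*g (q(g) = (g² + (-2 + 30)²*g) + 413 = (g² + 28²*g) + 413 = (g² + 784*g) + 413 = 413 + g² + 784*g)
d = 5100
(q(a(-18)) + d)/(4255988 - 195173) = ((413 + (-9)² + 784*(-9)) + 5100)/(4255988 - 195173) = ((413 + 81 - 7056) + 5100)/4060815 = (-6562 + 5100)*(1/4060815) = -1462*1/4060815 = -1462/4060815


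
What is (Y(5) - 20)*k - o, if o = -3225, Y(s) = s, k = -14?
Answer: 3435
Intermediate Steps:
(Y(5) - 20)*k - o = (5 - 20)*(-14) - 1*(-3225) = -15*(-14) + 3225 = 210 + 3225 = 3435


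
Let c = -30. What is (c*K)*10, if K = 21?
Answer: -6300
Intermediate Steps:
(c*K)*10 = -30*21*10 = -630*10 = -6300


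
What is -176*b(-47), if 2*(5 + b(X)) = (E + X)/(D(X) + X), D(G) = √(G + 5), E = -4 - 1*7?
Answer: 1740992/2251 - 5104*I*√42/2251 ≈ 773.43 - 14.695*I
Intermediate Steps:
E = -11 (E = -4 - 7 = -11)
D(G) = √(5 + G)
b(X) = -5 + (-11 + X)/(2*(X + √(5 + X))) (b(X) = -5 + ((-11 + X)/(√(5 + X) + X))/2 = -5 + ((-11 + X)/(X + √(5 + X)))/2 = -5 + (-11 + X)/(2*(X + √(5 + X))))
-176*b(-47) = -88*(-11 - 10*√(5 - 47) - 9*(-47))/(-47 + √(5 - 47)) = -88*(-11 - 10*I*√42 + 423)/(-47 + √(-42)) = -88*(-11 - 10*I*√42 + 423)/(-47 + I*√42) = -88*(412 - 10*I*√42)/(-47 + I*√42)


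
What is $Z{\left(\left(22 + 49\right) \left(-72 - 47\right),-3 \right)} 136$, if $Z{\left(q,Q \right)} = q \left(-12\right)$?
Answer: $13788768$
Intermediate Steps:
$Z{\left(q,Q \right)} = - 12 q$
$Z{\left(\left(22 + 49\right) \left(-72 - 47\right),-3 \right)} 136 = - 12 \left(22 + 49\right) \left(-72 - 47\right) 136 = - 12 \cdot 71 \left(-119\right) 136 = \left(-12\right) \left(-8449\right) 136 = 101388 \cdot 136 = 13788768$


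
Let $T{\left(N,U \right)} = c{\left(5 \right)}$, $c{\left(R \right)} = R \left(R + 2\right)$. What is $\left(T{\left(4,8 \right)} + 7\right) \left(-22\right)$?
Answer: $-924$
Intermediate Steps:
$c{\left(R \right)} = R \left(2 + R\right)$
$T{\left(N,U \right)} = 35$ ($T{\left(N,U \right)} = 5 \left(2 + 5\right) = 5 \cdot 7 = 35$)
$\left(T{\left(4,8 \right)} + 7\right) \left(-22\right) = \left(35 + 7\right) \left(-22\right) = 42 \left(-22\right) = -924$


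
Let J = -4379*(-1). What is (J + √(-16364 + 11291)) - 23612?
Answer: -19233 + I*√5073 ≈ -19233.0 + 71.225*I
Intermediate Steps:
J = 4379
(J + √(-16364 + 11291)) - 23612 = (4379 + √(-16364 + 11291)) - 23612 = (4379 + √(-5073)) - 23612 = (4379 + I*√5073) - 23612 = -19233 + I*√5073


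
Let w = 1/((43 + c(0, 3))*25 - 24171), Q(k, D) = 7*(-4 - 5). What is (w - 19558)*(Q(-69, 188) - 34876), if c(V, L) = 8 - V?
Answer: 15645683116891/22896 ≈ 6.8334e+8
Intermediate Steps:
Q(k, D) = -63 (Q(k, D) = 7*(-9) = -63)
w = -1/22896 (w = 1/((43 + (8 - 1*0))*25 - 24171) = 1/((43 + (8 + 0))*25 - 24171) = 1/((43 + 8)*25 - 24171) = 1/(51*25 - 24171) = 1/(1275 - 24171) = 1/(-22896) = -1/22896 ≈ -4.3676e-5)
(w - 19558)*(Q(-69, 188) - 34876) = (-1/22896 - 19558)*(-63 - 34876) = -447799969/22896*(-34939) = 15645683116891/22896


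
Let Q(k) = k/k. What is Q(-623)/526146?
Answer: 1/526146 ≈ 1.9006e-6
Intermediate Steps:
Q(k) = 1
Q(-623)/526146 = 1/526146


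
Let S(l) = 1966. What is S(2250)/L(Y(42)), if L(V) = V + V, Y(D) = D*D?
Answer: 983/1764 ≈ 0.55726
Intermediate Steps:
Y(D) = D²
L(V) = 2*V
S(2250)/L(Y(42)) = 1966/((2*42²)) = 1966/((2*1764)) = 1966/3528 = 1966*(1/3528) = 983/1764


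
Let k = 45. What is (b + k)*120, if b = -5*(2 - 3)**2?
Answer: 4800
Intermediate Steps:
b = -5 (b = -5*(-1)**2 = -5*1 = -5)
(b + k)*120 = (-5 + 45)*120 = 40*120 = 4800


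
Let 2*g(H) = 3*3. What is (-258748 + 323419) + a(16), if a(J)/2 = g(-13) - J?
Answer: 64648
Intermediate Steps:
g(H) = 9/2 (g(H) = (3*3)/2 = (½)*9 = 9/2)
a(J) = 9 - 2*J (a(J) = 2*(9/2 - J) = 9 - 2*J)
(-258748 + 323419) + a(16) = (-258748 + 323419) + (9 - 2*16) = 64671 + (9 - 32) = 64671 - 23 = 64648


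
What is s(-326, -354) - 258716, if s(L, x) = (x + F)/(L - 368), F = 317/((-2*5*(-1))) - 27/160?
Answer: -5745554609/22208 ≈ -2.5872e+5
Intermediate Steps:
F = 1009/32 (F = 317/((-10*(-1))) - 27*1/160 = 317/10 - 27/160 = 1009/32 ≈ 31.531)
s(L, x) = (1009/32 + x)/(-368 + L) (s(L, x) = (x + 1009/32)/(L - 368) = (1009/32 + x)/(-368 + L))
s(-326, -354) - 258716 = (1009/32 - 354)/(-368 - 326) - 258716 = -10319/32/(-694) - 258716 = -1/694*(-10319/32) - 258716 = 10319/22208 - 258716 = -5745554609/22208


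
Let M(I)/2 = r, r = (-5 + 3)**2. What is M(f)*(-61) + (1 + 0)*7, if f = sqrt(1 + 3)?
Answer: -481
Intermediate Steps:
f = 2 (f = sqrt(4) = 2)
r = 4 (r = (-2)**2 = 4)
M(I) = 8 (M(I) = 2*4 = 8)
M(f)*(-61) + (1 + 0)*7 = 8*(-61) + (1 + 0)*7 = -488 + 1*7 = -488 + 7 = -481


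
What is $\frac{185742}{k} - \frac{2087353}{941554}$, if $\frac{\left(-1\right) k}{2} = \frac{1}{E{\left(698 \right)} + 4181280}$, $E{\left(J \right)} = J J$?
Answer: $- \frac{408226533684581809}{941554} \approx -4.3357 \cdot 10^{11}$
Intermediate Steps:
$E{\left(J \right)} = J^{2}$
$k = - \frac{1}{2334242}$ ($k = - \frac{2}{698^{2} + 4181280} = - \frac{2}{487204 + 4181280} = - \frac{2}{4668484} = \left(-2\right) \frac{1}{4668484} = - \frac{1}{2334242} \approx -4.284 \cdot 10^{-7}$)
$\frac{185742}{k} - \frac{2087353}{941554} = \frac{185742}{- \frac{1}{2334242}} - \frac{2087353}{941554} = 185742 \left(-2334242\right) - \frac{2087353}{941554} = -433566777564 - \frac{2087353}{941554} = - \frac{408226533684581809}{941554}$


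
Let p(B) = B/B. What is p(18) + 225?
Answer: 226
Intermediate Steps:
p(B) = 1
p(18) + 225 = 1 + 225 = 226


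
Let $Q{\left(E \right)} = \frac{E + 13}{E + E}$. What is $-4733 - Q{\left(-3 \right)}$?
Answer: $- \frac{14194}{3} \approx -4731.3$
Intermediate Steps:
$Q{\left(E \right)} = \frac{13 + E}{2 E}$
$-4733 - Q{\left(-3 \right)} = -4733 - \frac{13 - 3}{2 \left(-3\right)} = -4733 - \frac{1}{2} \left(- \frac{1}{3}\right) 10 = -4733 - - \frac{5}{3} = -4733 + \frac{5}{3} = - \frac{14194}{3}$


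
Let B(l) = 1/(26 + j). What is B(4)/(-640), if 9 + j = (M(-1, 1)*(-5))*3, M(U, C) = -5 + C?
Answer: -1/49280 ≈ -2.0292e-5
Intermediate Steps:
j = 51 (j = -9 + ((-5 + 1)*(-5))*3 = -9 - 4*(-5)*3 = -9 + 20*3 = -9 + 60 = 51)
B(l) = 1/77 (B(l) = 1/(26 + 51) = 1/77)
B(4)/(-640) = (1/77)/(-640) = (1/77)*(-1/640) = -1/49280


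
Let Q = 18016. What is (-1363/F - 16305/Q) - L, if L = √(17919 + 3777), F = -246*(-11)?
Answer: -34338569/24375648 - 8*√339 ≈ -148.70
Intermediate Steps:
F = 2706
L = 8*√339 (L = √21696 = 8*√339 ≈ 147.30)
(-1363/F - 16305/Q) - L = (-1363/2706 - 16305/18016) - 8*√339 = -34338569/24375648 - 8*√339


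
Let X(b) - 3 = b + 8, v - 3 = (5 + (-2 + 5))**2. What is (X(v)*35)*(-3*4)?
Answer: -32760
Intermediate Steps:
v = 67 (v = 3 + (5 + (-2 + 5))**2 = 3 + (5 + 3)**2 = 3 + 8**2 = 3 + 64 = 67)
X(b) = 11 + b (X(b) = 3 + (b + 8) = 3 + (8 + b) = 11 + b)
(X(v)*35)*(-3*4) = ((11 + 67)*35)*(-3*4) = (78*35)*(-12) = 2730*(-12) = -32760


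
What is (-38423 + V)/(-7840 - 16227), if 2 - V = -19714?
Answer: 18707/24067 ≈ 0.77729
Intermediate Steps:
V = 19716 (V = 2 - 1*(-19714) = 2 + 19714 = 19716)
(-38423 + V)/(-7840 - 16227) = (-38423 + 19716)/(-7840 - 16227) = -18707/(-24067) = -18707*(-1/24067) = 18707/24067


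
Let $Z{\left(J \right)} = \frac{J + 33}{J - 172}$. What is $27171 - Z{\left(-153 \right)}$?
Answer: $\frac{1766091}{65} \approx 27171.0$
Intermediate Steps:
$Z{\left(J \right)} = \frac{33 + J}{-172 + J}$
$27171 - Z{\left(-153 \right)} = 27171 - \frac{33 - 153}{-172 - 153} = 27171 - \frac{1}{-325} \left(-120\right) = 27171 - \left(- \frac{1}{325}\right) \left(-120\right) = 27171 - \frac{24}{65} = \frac{1766091}{65}$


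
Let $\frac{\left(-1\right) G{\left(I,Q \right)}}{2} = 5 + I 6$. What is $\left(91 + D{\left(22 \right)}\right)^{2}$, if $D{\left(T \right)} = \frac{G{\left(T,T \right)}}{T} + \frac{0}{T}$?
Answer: $\frac{746496}{121} \approx 6169.4$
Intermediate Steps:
$G{\left(I,Q \right)} = -10 - 12 I$ ($G{\left(I,Q \right)} = - 2 \left(5 + I 6\right) = - 2 \left(5 + 6 I\right) = -10 - 12 I$)
$D{\left(T \right)} = \frac{-10 - 12 T}{T}$ ($D{\left(T \right)} = \frac{-10 - 12 T}{T} + \frac{0}{T} = \frac{-10 - 12 T}{T} + 0 = \frac{-10 - 12 T}{T}$)
$\left(91 + D{\left(22 \right)}\right)^{2} = \left(91 - \left(12 + \frac{10}{22}\right)\right)^{2} = \left(91 - \frac{137}{11}\right)^{2} = \left(\frac{864}{11}\right)^{2} = \frac{746496}{121}$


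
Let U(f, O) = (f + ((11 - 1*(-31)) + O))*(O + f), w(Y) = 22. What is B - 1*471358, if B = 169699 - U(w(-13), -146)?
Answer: -311827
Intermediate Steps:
U(f, O) = (O + f)*(42 + O + f) (U(f, O) = (f + ((11 + 31) + O))*(O + f) = (f + (42 + O))*(O + f) = (42 + O + f)*(O + f) = (O + f)*(42 + O + f))
B = 159531 (B = 169699 - ((-146)² + 22² + 42*(-146) + 42*22 + 2*(-146)*22) = 169699 - (21316 + 484 - 6132 + 924 - 6424) = 169699 - 1*10168 = 169699 - 10168 = 159531)
B - 1*471358 = 159531 - 1*471358 = 159531 - 471358 = -311827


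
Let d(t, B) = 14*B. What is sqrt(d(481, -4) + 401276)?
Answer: 6*sqrt(11145) ≈ 633.42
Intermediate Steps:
sqrt(d(481, -4) + 401276) = sqrt(14*(-4) + 401276) = sqrt(-56 + 401276) = sqrt(401220) = 6*sqrt(11145)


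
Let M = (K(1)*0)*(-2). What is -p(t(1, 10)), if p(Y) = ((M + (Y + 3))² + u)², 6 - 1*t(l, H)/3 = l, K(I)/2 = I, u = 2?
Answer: -106276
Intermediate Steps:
K(I) = 2*I
M = 0 (M = ((2*1)*0)*(-2) = (2*0)*(-2) = 0*(-2) = 0)
t(l, H) = 18 - 3*l
p(Y) = (2 + (3 + Y)²)² (p(Y) = ((0 + (Y + 3))² + 2)² = ((0 + (3 + Y))² + 2)² = ((3 + Y)² + 2)² = (2 + (3 + Y)²)²)
-p(t(1, 10)) = -(2 + (3 + (18 - 3*1))²)² = -(2 + (3 + (18 - 3))²)² = -(2 + (3 + 15)²)² = -(2 + 18²)² = -(2 + 324)² = -1*326² = -1*106276 = -106276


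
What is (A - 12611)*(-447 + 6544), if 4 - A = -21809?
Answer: 56104594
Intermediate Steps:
A = 21813 (A = 4 - 1*(-21809) = 4 + 21809 = 21813)
(A - 12611)*(-447 + 6544) = (21813 - 12611)*(-447 + 6544) = 9202*6097 = 56104594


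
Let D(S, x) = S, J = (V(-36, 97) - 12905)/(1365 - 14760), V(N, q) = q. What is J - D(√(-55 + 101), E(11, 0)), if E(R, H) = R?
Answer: 12808/13395 - √46 ≈ -5.8261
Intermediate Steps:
J = 12808/13395 (J = (97 - 12905)/(1365 - 14760) = -12808/(-13395) = -12808*(-1/13395) = 12808/13395 ≈ 0.95618)
J - D(√(-55 + 101), E(11, 0)) = 12808/13395 - √(-55 + 101) = 12808/13395 - √46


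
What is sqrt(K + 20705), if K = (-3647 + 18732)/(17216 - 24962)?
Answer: sqrt(1242193835370)/7746 ≈ 143.89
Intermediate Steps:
K = -15085/7746 (K = 15085/(-7746) = 15085*(-1/7746) = -15085/7746 ≈ -1.9475)
sqrt(K + 20705) = sqrt(-15085/7746 + 20705) = sqrt(160365845/7746) = sqrt(1242193835370)/7746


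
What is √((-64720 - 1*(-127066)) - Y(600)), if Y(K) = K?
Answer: √61746 ≈ 248.49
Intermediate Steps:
√((-64720 - 1*(-127066)) - Y(600)) = √((-64720 - 1*(-127066)) - 1*600) = √((-64720 + 127066) - 600) = √(62346 - 600) = √61746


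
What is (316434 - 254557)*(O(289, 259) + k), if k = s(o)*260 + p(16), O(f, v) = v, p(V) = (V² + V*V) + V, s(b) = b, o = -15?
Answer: -192623101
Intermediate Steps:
p(V) = V + 2*V² (p(V) = (V² + V²) + V = 2*V² + V = V + 2*V²)
k = -3372 (k = -15*260 + 16*(1 + 2*16) = -3900 + 16*(1 + 32) = -3900 + 16*33 = -3900 + 528 = -3372)
(316434 - 254557)*(O(289, 259) + k) = (316434 - 254557)*(259 - 3372) = 61877*(-3113) = -192623101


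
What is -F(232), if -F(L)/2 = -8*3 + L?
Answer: 416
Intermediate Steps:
F(L) = 48 - 2*L (F(L) = -2*(-8*3 + L) = -2*(-24 + L) = 48 - 2*L)
-F(232) = -(48 - 2*232) = -(48 - 464) = -1*(-416) = 416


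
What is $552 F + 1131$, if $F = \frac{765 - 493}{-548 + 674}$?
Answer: $\frac{48775}{21} \approx 2322.6$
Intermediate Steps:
$F = \frac{136}{63}$ ($F = \frac{272}{126} = 272 \cdot \frac{1}{126} = \frac{136}{63} \approx 2.1587$)
$552 F + 1131 = 552 \cdot \frac{136}{63} + 1131 = \frac{25024}{21} + 1131 = \frac{48775}{21}$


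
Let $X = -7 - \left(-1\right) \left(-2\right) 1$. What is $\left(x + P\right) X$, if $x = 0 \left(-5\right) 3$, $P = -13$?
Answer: $117$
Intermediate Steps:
$X = -9$ ($X = -7 - 2 \cdot 1 = -7 - 2 = -9$)
$x = 0$ ($x = 0 \cdot 3 = 0$)
$\left(x + P\right) X = \left(0 - 13\right) \left(-9\right) = \left(-13\right) \left(-9\right) = 117$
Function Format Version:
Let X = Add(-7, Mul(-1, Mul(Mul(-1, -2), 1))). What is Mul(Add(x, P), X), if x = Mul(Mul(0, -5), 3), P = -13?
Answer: 117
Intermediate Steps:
X = -9 (X = Add(-7, Mul(-1, Mul(2, 1))) = Add(-7, Mul(-1, 2)) = Add(-7, -2) = -9)
x = 0 (x = Mul(0, 3) = 0)
Mul(Add(x, P), X) = Mul(Add(0, -13), -9) = Mul(-13, -9) = 117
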